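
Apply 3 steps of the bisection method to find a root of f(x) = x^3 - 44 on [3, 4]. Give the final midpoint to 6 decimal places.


f(x) = x^3 - 44
f(3) = -17 < 0
f(4) = 20 > 0

Step 1: midpoint = (3.000000 + 4.000000)/2 = 3.500000
  f(3.500000) = -1.125000
  f(mid) < 0, so root is in [3.500000, 4.000000]

Step 2: midpoint = (3.500000 + 4.000000)/2 = 3.750000
  f(3.750000) = 8.734375
  f(mid) > 0, so root is in [3.500000, 3.750000]

Step 3: midpoint = (3.500000 + 3.750000)/2 = 3.625000
  f(3.625000) = 3.634766
  f(mid) > 0, so root is in [3.500000, 3.625000]

midpoint = 3.625000


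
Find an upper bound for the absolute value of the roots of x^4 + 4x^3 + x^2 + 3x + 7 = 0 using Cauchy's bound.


Cauchy's bound: all roots r satisfy |r| <= 1 + max(|a_i/a_n|) for i = 0,...,n-1
where a_n is the leading coefficient.

Coefficients: [1, 4, 1, 3, 7]
Leading coefficient a_n = 1
Ratios |a_i/a_n|: 4, 1, 3, 7
Maximum ratio: 7
Cauchy's bound: |r| <= 1 + 7 = 8

Upper bound = 8


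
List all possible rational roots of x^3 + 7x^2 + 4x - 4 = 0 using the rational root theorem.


Rational root theorem: possible roots are ±p/q where:
  p divides the constant term (-4): p ∈ {1, 2, 4}
  q divides the leading coefficient (1): q ∈ {1}

All possible rational roots: -4, -2, -1, 1, 2, 4

-4, -2, -1, 1, 2, 4


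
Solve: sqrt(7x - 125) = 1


Square both sides: 7x - 125 = 1^2 = 1
7x = 1 + 125 = 126
x = 18
Check: sqrt(7*18 - 125) = sqrt(1) = 1 ✓

x = 18


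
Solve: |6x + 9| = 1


An absolute value equation |expr| = 1 gives two cases:
Case 1: 6x + 9 = 1
  6x = -8, so x = -4/3
Case 2: 6x + 9 = -1
  6x = -10, so x = -5/3

x = -5/3, x = -4/3


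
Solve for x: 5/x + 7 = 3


Subtract 7 from both sides: 5/x = -4
Multiply both sides by x: 5 = -4 * x
Divide by -4: x = -5/4

x = -5/4


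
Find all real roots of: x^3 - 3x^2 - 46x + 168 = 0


Let p(x) = x^3 - 3x^2 - 46x + 168. By the rational root theorem (leading coefficient 1), any rational root is an integer divisor of 168: try ±1, ±2, ... in turn.
Test x = 1: value = 120 ≠ 0.
Test x = -1: value = 210 ≠ 0.
Test x = 2: value = 72 ≠ 0.
Test x = -2: value = 240 ≠ 0.
Test x = 3: value = 30 ≠ 0.
Test x = -3: value = 252 ≠ 0.
Test x = 4: value = 0 ✓, so (x - 4) is a factor.
Synthetic division by (x - 4): bring down 1; 1(4) - 3 = 1; 1(4) - 46 = -42; (-42)(4) + 168 = 0 → quotient x^2 + x - 42, remainder 0.
Solve the quadratic x^2 + x - 42 = 0: discriminant = 1^2 - 4(1)(-42) = 1 + 168 = 169.
sqrt(169) = 13, so x = (-1 ± 13)/2: x = 6 or x = -7.

x = -7, x = 4, x = 6


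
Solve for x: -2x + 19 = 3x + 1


Starting with: -2x + 19 = 3x + 1
Move all x terms to left: (-2 - 3)x = 1 - 19
Simplify: -5x = -18
Divide both sides by -5: x = 18/5

x = 18/5


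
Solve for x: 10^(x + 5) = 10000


Express both sides with the same base.
10000 = 10^4
Since the bases match, equate exponents: x + 5 = 4
So x = 4 - (5) = -1

x = -1


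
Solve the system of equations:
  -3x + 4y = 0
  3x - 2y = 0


Using Cramer's rule:
Determinant D = (-3)(-2) - (3)(4) = 6 - 12 = -6
Dx = (0)(-2) - (0)(4) = 0 - 0 = 0
Dy = (-3)(0) - (3)(0) = 0 - 0 = 0
x = Dx/D = 0/-6 = 0
y = Dy/D = 0/-6 = 0

x = 0, y = 0


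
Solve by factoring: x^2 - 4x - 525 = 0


We need two numbers that multiply to -525 and add to -4.
Those numbers are -25 and 21 (since (-25) * 21 = -525 and (-25) + 21 = -4).
So x^2 - 4x - 525 = (x - 25)(x + 21) = 0
Setting each factor to zero: x = 25 or x = -21

x = -21, x = 25


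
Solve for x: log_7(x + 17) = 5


Convert to exponential form: x + 17 = 7^5 = 16807
x = 16807 - 17 = 16790
Check: log_7(16790 + 17) = log_7(16807) = log_7(16807) = 5 ✓

x = 16790


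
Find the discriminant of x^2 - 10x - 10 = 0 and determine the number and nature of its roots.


For ax^2 + bx + c = 0, discriminant D = b^2 - 4ac
Here a = 1, b = -10, c = -10
D = (-10)^2 - 4(1)(-10) = 100 + 40 = 140

D = 140 > 0 but not a perfect square
The equation has 2 distinct real irrational roots.

Discriminant = 140, 2 distinct real irrational roots


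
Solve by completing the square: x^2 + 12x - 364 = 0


Start: x^2 + 12x - 364 = 0
Move constant: x^2 + 12x = 364
Half of 12 is 6, squared is 36
Add 36 to both sides: x^2 + 12x + 36 = 400
(x + 6)^2 = 400
x + 6 = ±20
x = -6 + 20 = 14 or x = -6 - 20 = -26

x = -26, x = 14


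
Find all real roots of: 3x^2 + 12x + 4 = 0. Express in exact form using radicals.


Using the quadratic formula: x = (-b ± sqrt(b^2 - 4ac)) / (2a)
Here a = 3, b = 12, c = 4
Discriminant = b^2 - 4ac = 12^2 - 4(3)(4) = 144 - 48 = 96
Since discriminant = 96 > 0, there are two real roots.
x = (-12 ± 4*sqrt(6)) / 6
Simplifying: x = (-6 ± 2*sqrt(6)) / 3
Numerically: x ≈ -0.3670 or x ≈ -3.6330

x = (-6 + 2*sqrt(6)) / 3 or x = (-6 - 2*sqrt(6)) / 3


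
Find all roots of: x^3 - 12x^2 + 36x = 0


The constant term is 0, so x = 0 is a root. Factor out x:
  x^2 - 12x + 36 = 0
Solve the quadratic x^2 - 12x + 36 = 0: discriminant = (-12)^2 - 4(1)(36) = 144 - 144 = 0.
Discriminant = 0, so a double root: x = 12/2 = 6.
Collecting all roots found:

x = 0, x = 6 (multiplicity 2)


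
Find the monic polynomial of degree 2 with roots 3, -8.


A monic polynomial with roots 3, -8 is:
p(x) = (x - 3)(x + 8)
After multiplying by (x - 3): x - 3
After multiplying by (x + 8): x^2 + 5x - 24

x^2 + 5x - 24


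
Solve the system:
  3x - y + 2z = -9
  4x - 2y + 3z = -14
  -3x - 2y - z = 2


Using Cramer's rule. Expand each determinant along the first row.
D  = 3*[(-2)*(-1) - 3*(-2)] - (-1)*[4*(-1) - 3*(-3)] + 2*[4*(-2) - (-2)*(-3)]
  = 3*(8) - (-1)*(5) + 2*(-14) = 1
Dx = (-9)*[(-2)*(-1) - 3*(-2)] - (-1)*[(-14)*(-1) - 3*2] + 2*[(-14)*(-2) - (-2)*2]
  = (-9)*(8) - (-1)*(8) + 2*(32) = 0
Dy = 3*[(-14)*(-1) - 3*2] - (-9)*[4*(-1) - 3*(-3)] + 2*[4*2 - (-14)*(-3)]
  = 3*(8) - (-9)*(5) + 2*(-34) = 1
Dz = 3*[(-2)*2 - (-14)*(-2)] - (-1)*[4*2 - (-14)*(-3)] + (-9)*[4*(-2) - (-2)*(-3)]
  = 3*(-32) - (-1)*(-34) + (-9)*(-14) = -4
x = Dx/D = 0/1 = 0, y = Dy/D = 1/1 = 1, z = Dz/D = -4/1 = -4
Check eq1: (3)(0) + (-1)(1) + (2)(-4) = -9 = -9 ✓
Check eq2: (4)(0) + (-2)(1) + (3)(-4) = -14 = -14 ✓
Check eq3: (-3)(0) + (-2)(1) + (-1)(-4) = 2 = 2 ✓

x = 0, y = 1, z = -4


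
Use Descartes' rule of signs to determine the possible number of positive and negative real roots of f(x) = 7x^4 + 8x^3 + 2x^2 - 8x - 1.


Descartes' rule of signs:

For positive roots, count sign changes in f(x) = 7x^4 + 8x^3 + 2x^2 - 8x - 1:
Signs of coefficients: +, +, +, -, -
Number of sign changes: 1
Possible positive real roots: 1

For negative roots, examine f(-x) = 7x^4 - 8x^3 + 2x^2 + 8x - 1:
Signs of coefficients: +, -, +, +, -
Number of sign changes: 3
Possible negative real roots: 3, 1

Positive roots: 1; Negative roots: 3 or 1


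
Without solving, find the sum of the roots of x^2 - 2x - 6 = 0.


By Vieta's formulas for ax^2 + bx + c = 0:
  Sum of roots = -b/a
  Product of roots = c/a

Here a = 1, b = -2, c = -6
Sum = -(-2)/1 = 2
Product = -6/1 = -6

Sum = 2


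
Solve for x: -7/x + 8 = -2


Subtract 8 from both sides: -7/x = -10
Multiply both sides by x: -7 = -10 * x
Divide by -10: x = 7/10

x = 7/10


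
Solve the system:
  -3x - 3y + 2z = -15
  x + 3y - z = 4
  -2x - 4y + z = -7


Using Cramer's rule. Expand each determinant along the first row.
D  = (-3)*[3*1 - (-1)*(-4)] - (-3)*[1*1 - (-1)*(-2)] + 2*[1*(-4) - 3*(-2)]
  = (-3)*(-1) - (-3)*(-1) + 2*(2) = 4
Dx = (-15)*[3*1 - (-1)*(-4)] - (-3)*[4*1 - (-1)*(-7)] + 2*[4*(-4) - 3*(-7)]
  = (-15)*(-1) - (-3)*(-3) + 2*(5) = 16
Dy = (-3)*[4*1 - (-1)*(-7)] - (-15)*[1*1 - (-1)*(-2)] + 2*[1*(-7) - 4*(-2)]
  = (-3)*(-3) - (-15)*(-1) + 2*(1) = -4
Dz = (-3)*[3*(-7) - 4*(-4)] - (-3)*[1*(-7) - 4*(-2)] + (-15)*[1*(-4) - 3*(-2)]
  = (-3)*(-5) - (-3)*(1) + (-15)*(2) = -12
x = Dx/D = 16/4 = 4, y = Dy/D = -4/4 = -1, z = Dz/D = -12/4 = -3
Check eq1: (-3)(4) + (-3)(-1) + (2)(-3) = -15 = -15 ✓
Check eq2: (1)(4) + (3)(-1) + (-1)(-3) = 4 = 4 ✓
Check eq3: (-2)(4) + (-4)(-1) + (1)(-3) = -7 = -7 ✓

x = 4, y = -1, z = -3


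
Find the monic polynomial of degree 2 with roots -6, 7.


A monic polynomial with roots -6, 7 is:
p(x) = (x + 6)(x - 7)
After multiplying by (x + 6): x + 6
After multiplying by (x - 7): x^2 - x - 42

x^2 - x - 42


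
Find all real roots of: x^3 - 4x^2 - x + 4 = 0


Let p(x) = x^3 - 4x^2 - x + 4. By the rational root theorem (leading coefficient 1), any rational root is an integer divisor of 4: try ±1, ±2, ... in turn.
Test x = 1: value = 0 ✓, so (x - 1) is a factor.
Synthetic division by (x - 1): bring down 1; 1(1) - 4 = -3; (-3)(1) - 1 = -4; (-4)(1) + 4 = 0 → quotient x^2 - 3x - 4, remainder 0.
Solve the quadratic x^2 - 3x - 4 = 0: discriminant = (-3)^2 - 4(1)(-4) = 9 + 16 = 25.
sqrt(25) = 5, so x = (3 ± 5)/2: x = 4 or x = -1.

x = -1, x = 1, x = 4


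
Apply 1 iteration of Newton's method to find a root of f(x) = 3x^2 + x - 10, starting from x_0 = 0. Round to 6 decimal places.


Newton's method: x_(n+1) = x_n - f(x_n)/f'(x_n)
f(x) = 3x^2 + x - 10
f'(x) = 6x + 1

Iteration 1:
  f(0.000000) = -10.000000
  f'(0.000000) = 1.000000
  x_1 = 0.000000 - (-10.000000)/(1.000000) = 10.000000

x_1 = 10.000000


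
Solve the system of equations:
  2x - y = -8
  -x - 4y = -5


Using Cramer's rule:
Determinant D = (2)(-4) - (-1)(-1) = -8 - 1 = -9
Dx = (-8)(-4) - (-5)(-1) = 32 - 5 = 27
Dy = (2)(-5) - (-1)(-8) = -10 - 8 = -18
x = Dx/D = 27/-9 = -3
y = Dy/D = -18/-9 = 2

x = -3, y = 2


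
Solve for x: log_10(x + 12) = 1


Convert to exponential form: x + 12 = 10^1 = 10
x = 10 - 12 = -2
Check: log_10(-2 + 12) = log_10(10) = log_10(10) = 1 ✓

x = -2


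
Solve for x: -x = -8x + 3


Starting with: -x = -8x + 3
Move all x terms to left: (-1 + 8)x = 3 - 0
Simplify: 7x = 3
Divide both sides by 7: x = 3/7

x = 3/7


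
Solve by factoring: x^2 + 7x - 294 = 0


We need two numbers that multiply to -294 and add to 7.
Those numbers are 21 and -14 (since 21 * (-14) = -294 and 21 + (-14) = 7).
So x^2 + 7x - 294 = (x + 21)(x - 14) = 0
Setting each factor to zero: x = -21 or x = 14

x = -21, x = 14


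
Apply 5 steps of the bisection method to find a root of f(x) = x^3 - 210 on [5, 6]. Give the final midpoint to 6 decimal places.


f(x) = x^3 - 210
f(5) = -85 < 0
f(6) = 6 > 0

Step 1: midpoint = (5.000000 + 6.000000)/2 = 5.500000
  f(5.500000) = -43.625000
  f(mid) < 0, so root is in [5.500000, 6.000000]

Step 2: midpoint = (5.500000 + 6.000000)/2 = 5.750000
  f(5.750000) = -19.890625
  f(mid) < 0, so root is in [5.750000, 6.000000]

Step 3: midpoint = (5.750000 + 6.000000)/2 = 5.875000
  f(5.875000) = -7.220703
  f(mid) < 0, so root is in [5.875000, 6.000000]

Step 4: midpoint = (5.875000 + 6.000000)/2 = 5.937500
  f(5.937500) = -0.679932
  f(mid) < 0, so root is in [5.937500, 6.000000]

Step 5: midpoint = (5.937500 + 6.000000)/2 = 5.968750
  f(5.968750) = 2.642548
  f(mid) > 0, so root is in [5.937500, 5.968750]

midpoint = 5.968750


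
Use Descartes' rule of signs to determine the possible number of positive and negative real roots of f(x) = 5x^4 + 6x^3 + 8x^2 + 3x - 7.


Descartes' rule of signs:

For positive roots, count sign changes in f(x) = 5x^4 + 6x^3 + 8x^2 + 3x - 7:
Signs of coefficients: +, +, +, +, -
Number of sign changes: 1
Possible positive real roots: 1

For negative roots, examine f(-x) = 5x^4 - 6x^3 + 8x^2 - 3x - 7:
Signs of coefficients: +, -, +, -, -
Number of sign changes: 3
Possible negative real roots: 3, 1

Positive roots: 1; Negative roots: 3 or 1


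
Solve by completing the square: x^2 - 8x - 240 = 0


Start: x^2 - 8x - 240 = 0
Move constant: x^2 - 8x = 240
Half of -8 is -4, squared is 16
Add 16 to both sides: x^2 - 8x + 16 = 256
(x - 4)^2 = 256
x - 4 = ±16
x = 4 + 16 = 20 or x = 4 - 16 = -12

x = -12, x = 20


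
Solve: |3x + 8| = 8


An absolute value equation |expr| = 8 gives two cases:
Case 1: 3x + 8 = 8
  3x = 0, so x = 0
Case 2: 3x + 8 = -8
  3x = -16, so x = -16/3

x = -16/3, x = 0


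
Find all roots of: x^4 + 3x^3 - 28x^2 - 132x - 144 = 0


Let p(x) = x^4 + 3x^3 - 28x^2 - 132x - 144. By the rational root theorem (leading coefficient 1), any rational root is an integer divisor of 144: try ±1, ±2, ... in turn.
Test x = 1: value = -300 ≠ 0.
Test x = -1: value = -42 ≠ 0.
Test x = 2: value = -480 ≠ 0.
Test x = -2: value = 0 ✓, so (x + 2) is a factor.
Synthetic division by (x + 2): bring down 1; 1(-2) + 3 = 1; 1(-2) - 28 = -30; (-30)(-2) - 132 = -72; (-72)(-2) - 144 = 0 → quotient x^3 + x^2 - 30x - 72, remainder 0.
Continue with the quotient x^3 + x^2 - 30x - 72 (candidates must divide 72; re-test x = -2 first in case it repeats).
Test x = -2: value = -16 ≠ 0.
Test x = 3: value = -126 ≠ 0.
Test x = -3: value = 0 ✓, so (x + 3) is a factor.
Synthetic division by (x + 3): bring down 1; 1(-3) + 1 = -2; (-2)(-3) - 30 = -24; (-24)(-3) - 72 = 0 → quotient x^2 - 2x - 24, remainder 0.
Solve the quadratic x^2 - 2x - 24 = 0: discriminant = (-2)^2 - 4(1)(-24) = 4 + 96 = 100.
sqrt(100) = 10, so x = (2 ± 10)/2: x = 6 or x = -4.
Collecting all roots found:

x = -4, x = -3, x = -2, x = 6


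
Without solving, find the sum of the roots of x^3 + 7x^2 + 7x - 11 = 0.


By Vieta's formulas for x^3 + bx^2 + cx + d = 0:
  r1 + r2 + r3 = -b/a = -7
  r1*r2 + r1*r3 + r2*r3 = c/a = 7
  r1*r2*r3 = -d/a = 11


Sum = -7


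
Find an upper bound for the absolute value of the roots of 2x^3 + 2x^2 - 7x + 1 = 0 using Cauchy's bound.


Cauchy's bound: all roots r satisfy |r| <= 1 + max(|a_i/a_n|) for i = 0,...,n-1
where a_n is the leading coefficient.

Coefficients: [2, 2, -7, 1]
Leading coefficient a_n = 2
Ratios |a_i/a_n|: 1, 7/2, 1/2
Maximum ratio: 7/2
Cauchy's bound: |r| <= 1 + 7/2 = 9/2

Upper bound = 9/2


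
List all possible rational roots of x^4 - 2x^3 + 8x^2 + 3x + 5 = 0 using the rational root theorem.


Rational root theorem: possible roots are ±p/q where:
  p divides the constant term (5): p ∈ {1, 5}
  q divides the leading coefficient (1): q ∈ {1}

All possible rational roots: -5, -1, 1, 5

-5, -1, 1, 5


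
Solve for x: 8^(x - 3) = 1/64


Express both sides with the same base.
1/64 = 8^(-2)
Since the bases match, equate exponents: x - 3 = -2
So x = -2 - (-3) = 1

x = 1


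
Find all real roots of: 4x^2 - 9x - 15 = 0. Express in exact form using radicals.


Using the quadratic formula: x = (-b ± sqrt(b^2 - 4ac)) / (2a)
Here a = 4, b = -9, c = -15
Discriminant = b^2 - 4ac = (-9)^2 - 4(4)(-15) = 81 + 240 = 321
Since discriminant = 321 > 0, there are two real roots.
x = (9 ± sqrt(321)) / 8
Numerically: x ≈ 3.3646 or x ≈ -1.1146

x = (9 + sqrt(321)) / 8 or x = (9 - sqrt(321)) / 8


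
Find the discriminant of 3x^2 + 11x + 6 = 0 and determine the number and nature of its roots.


For ax^2 + bx + c = 0, discriminant D = b^2 - 4ac
Here a = 3, b = 11, c = 6
D = (11)^2 - 4(3)(6) = 121 - 72 = 49

D = 49 > 0 and is a perfect square (sqrt = 7)
The equation has 2 distinct real rational roots.

Discriminant = 49, 2 distinct real rational roots


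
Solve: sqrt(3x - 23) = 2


Square both sides: 3x - 23 = 2^2 = 4
3x = 4 + 23 = 27
x = 9
Check: sqrt(3*9 - 23) = sqrt(4) = 2 ✓

x = 9


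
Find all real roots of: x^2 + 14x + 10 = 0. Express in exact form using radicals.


Using the quadratic formula: x = (-b ± sqrt(b^2 - 4ac)) / (2a)
Here a = 1, b = 14, c = 10
Discriminant = b^2 - 4ac = 14^2 - 4(1)(10) = 196 - 40 = 156
Since discriminant = 156 > 0, there are two real roots.
x = (-14 ± 2*sqrt(39)) / 2
Simplifying: x = -7 ± sqrt(39)
Numerically: x ≈ -0.7550 or x ≈ -13.2450

x = -7 + sqrt(39) or x = -7 - sqrt(39)


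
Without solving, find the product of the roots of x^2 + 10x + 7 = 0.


By Vieta's formulas for ax^2 + bx + c = 0:
  Sum of roots = -b/a
  Product of roots = c/a

Here a = 1, b = 10, c = 7
Sum = -(10)/1 = -10
Product = 7/1 = 7

Product = 7


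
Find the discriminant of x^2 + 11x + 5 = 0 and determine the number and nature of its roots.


For ax^2 + bx + c = 0, discriminant D = b^2 - 4ac
Here a = 1, b = 11, c = 5
D = (11)^2 - 4(1)(5) = 121 - 20 = 101

D = 101 > 0 but not a perfect square
The equation has 2 distinct real irrational roots.

Discriminant = 101, 2 distinct real irrational roots


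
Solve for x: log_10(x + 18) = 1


Convert to exponential form: x + 18 = 10^1 = 10
x = 10 - 18 = -8
Check: log_10(-8 + 18) = log_10(10) = log_10(10) = 1 ✓

x = -8


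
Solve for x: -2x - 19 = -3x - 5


Starting with: -2x - 19 = -3x - 5
Move all x terms to left: (-2 + 3)x = -5 + 19
Simplify: x = 14
Divide both sides by 1: x = 14

x = 14


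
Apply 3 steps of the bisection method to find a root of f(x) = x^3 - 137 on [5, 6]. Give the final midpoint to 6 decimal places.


f(x) = x^3 - 137
f(5) = -12 < 0
f(6) = 79 > 0

Step 1: midpoint = (5.000000 + 6.000000)/2 = 5.500000
  f(5.500000) = 29.375000
  f(mid) > 0, so root is in [5.000000, 5.500000]

Step 2: midpoint = (5.000000 + 5.500000)/2 = 5.250000
  f(5.250000) = 7.703125
  f(mid) > 0, so root is in [5.000000, 5.250000]

Step 3: midpoint = (5.000000 + 5.250000)/2 = 5.125000
  f(5.125000) = -2.388672
  f(mid) < 0, so root is in [5.125000, 5.250000]

midpoint = 5.125000


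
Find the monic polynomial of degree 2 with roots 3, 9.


A monic polynomial with roots 3, 9 is:
p(x) = (x - 3)(x - 9)
After multiplying by (x - 3): x - 3
After multiplying by (x - 9): x^2 - 12x + 27

x^2 - 12x + 27


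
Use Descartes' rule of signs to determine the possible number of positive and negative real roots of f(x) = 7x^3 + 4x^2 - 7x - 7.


Descartes' rule of signs:

For positive roots, count sign changes in f(x) = 7x^3 + 4x^2 - 7x - 7:
Signs of coefficients: +, +, -, -
Number of sign changes: 1
Possible positive real roots: 1

For negative roots, examine f(-x) = -7x^3 + 4x^2 + 7x - 7:
Signs of coefficients: -, +, +, -
Number of sign changes: 2
Possible negative real roots: 2, 0

Positive roots: 1; Negative roots: 2 or 0


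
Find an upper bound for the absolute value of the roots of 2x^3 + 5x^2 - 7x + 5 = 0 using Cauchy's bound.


Cauchy's bound: all roots r satisfy |r| <= 1 + max(|a_i/a_n|) for i = 0,...,n-1
where a_n is the leading coefficient.

Coefficients: [2, 5, -7, 5]
Leading coefficient a_n = 2
Ratios |a_i/a_n|: 5/2, 7/2, 5/2
Maximum ratio: 7/2
Cauchy's bound: |r| <= 1 + 7/2 = 9/2

Upper bound = 9/2


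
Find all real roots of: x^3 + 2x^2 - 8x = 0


The constant term is 0, so x = 0 is a root. Factor out x:
  x(x^2 + 2x - 8) = 0
Solve the quadratic x^2 + 2x - 8 = 0: discriminant = 2^2 - 4(1)(-8) = 4 + 32 = 36.
sqrt(36) = 6, so x = (-2 ± 6)/2: x = 2 or x = -4.

x = -4, x = 0, x = 2


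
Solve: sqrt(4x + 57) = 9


Square both sides: 4x + 57 = 9^2 = 81
4x = 81 - 57 = 24
x = 6
Check: sqrt(4*6 + 57) = sqrt(81) = 9 ✓

x = 6


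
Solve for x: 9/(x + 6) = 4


Multiply both sides by (x + 6): 9 = 4(x + 6)
Distribute: 9 = 4x + 24
4x = 9 - 24 = -15
x = -15/4

x = -15/4


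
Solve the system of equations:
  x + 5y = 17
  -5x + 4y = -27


Using Cramer's rule:
Determinant D = (1)(4) - (-5)(5) = 4 + 25 = 29
Dx = (17)(4) - (-27)(5) = 68 + 135 = 203
Dy = (1)(-27) - (-5)(17) = -27 + 85 = 58
x = Dx/D = 203/29 = 7
y = Dy/D = 58/29 = 2

x = 7, y = 2


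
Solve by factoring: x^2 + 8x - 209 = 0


We need two numbers that multiply to -209 and add to 8.
Those numbers are 19 and -11 (since 19 * (-11) = -209 and 19 + (-11) = 8).
So x^2 + 8x - 209 = (x + 19)(x - 11) = 0
Setting each factor to zero: x = -19 or x = 11

x = -19, x = 11


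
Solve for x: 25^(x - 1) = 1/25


Express both sides with the same base.
1/25 = 25^(-1)
Since the bases match, equate exponents: x - 1 = -1
So x = -1 - (-1) = 0

x = 0


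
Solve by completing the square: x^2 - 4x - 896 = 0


Start: x^2 - 4x - 896 = 0
Move constant: x^2 - 4x = 896
Half of -4 is -2, squared is 4
Add 4 to both sides: x^2 - 4x + 4 = 900
(x - 2)^2 = 900
x - 2 = ±30
x = 2 + 30 = 32 or x = 2 - 30 = -28

x = -28, x = 32


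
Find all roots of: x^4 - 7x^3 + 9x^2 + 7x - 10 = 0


Let p(x) = x^4 - 7x^3 + 9x^2 + 7x - 10. By the rational root theorem (leading coefficient 1), any rational root is an integer divisor of 10: try ±1, ±2, ... in turn.
Test x = 1: value = 0 ✓, so (x - 1) is a factor.
Synthetic division by (x - 1): bring down 1; 1(1) - 7 = -6; (-6)(1) + 9 = 3; 3(1) + 7 = 10; 10(1) - 10 = 0 → quotient x^3 - 6x^2 + 3x + 10, remainder 0.
Continue with the quotient x^3 - 6x^2 + 3x + 10 (candidates must divide 10; re-test x = 1 first in case it repeats).
Test x = 1: value = 8 ≠ 0.
Test x = -1: value = 0 ✓, so (x + 1) is a factor.
Synthetic division by (x + 1): bring down 1; 1(-1) - 6 = -7; (-7)(-1) + 3 = 10; 10(-1) + 10 = 0 → quotient x^2 - 7x + 10, remainder 0.
Solve the quadratic x^2 - 7x + 10 = 0: discriminant = (-7)^2 - 4(1)(10) = 49 - 40 = 9.
sqrt(9) = 3, so x = (7 ± 3)/2: x = 5 or x = 2.
Collecting all roots found:

x = -1, x = 1, x = 2, x = 5


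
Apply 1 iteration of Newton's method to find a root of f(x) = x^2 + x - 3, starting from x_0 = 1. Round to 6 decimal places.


Newton's method: x_(n+1) = x_n - f(x_n)/f'(x_n)
f(x) = x^2 + x - 3
f'(x) = 2x + 1

Iteration 1:
  f(1.000000) = -1.000000
  f'(1.000000) = 3.000000
  x_1 = 1.000000 - (-1.000000)/(3.000000) = 1.333333

x_1 = 1.333333


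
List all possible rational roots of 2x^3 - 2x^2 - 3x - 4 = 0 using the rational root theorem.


Rational root theorem: possible roots are ±p/q where:
  p divides the constant term (-4): p ∈ {1, 2, 4}
  q divides the leading coefficient (2): q ∈ {1, 2}

All possible rational roots: -4, -2, -1, -1/2, 1/2, 1, 2, 4

-4, -2, -1, -1/2, 1/2, 1, 2, 4


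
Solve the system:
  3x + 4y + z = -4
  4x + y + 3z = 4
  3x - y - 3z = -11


Using Cramer's rule. Expand each determinant along the first row.
D  = 3*[1*(-3) - 3*(-1)] - 4*[4*(-3) - 3*3] + 1*[4*(-1) - 1*3]
  = 3*(0) - 4*(-21) + 1*(-7) = 77
Dx = (-4)*[1*(-3) - 3*(-1)] - 4*[4*(-3) - 3*(-11)] + 1*[4*(-1) - 1*(-11)]
  = (-4)*(0) - 4*(21) + 1*(7) = -77
Dy = 3*[4*(-3) - 3*(-11)] - (-4)*[4*(-3) - 3*3] + 1*[4*(-11) - 4*3]
  = 3*(21) - (-4)*(-21) + 1*(-56) = -77
Dz = 3*[1*(-11) - 4*(-1)] - 4*[4*(-11) - 4*3] + (-4)*[4*(-1) - 1*3]
  = 3*(-7) - 4*(-56) + (-4)*(-7) = 231
x = Dx/D = -77/77 = -1, y = Dy/D = -77/77 = -1, z = Dz/D = 231/77 = 3
Check eq1: (3)(-1) + (4)(-1) + (1)(3) = -4 = -4 ✓
Check eq2: (4)(-1) + (1)(-1) + (3)(3) = 4 = 4 ✓
Check eq3: (3)(-1) + (-1)(-1) + (-3)(3) = -11 = -11 ✓

x = -1, y = -1, z = 3


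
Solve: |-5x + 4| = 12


An absolute value equation |expr| = 12 gives two cases:
Case 1: -5x + 4 = 12
  -5x = 8, so x = -8/5
Case 2: -5x + 4 = -12
  -5x = -16, so x = 16/5

x = -8/5, x = 16/5


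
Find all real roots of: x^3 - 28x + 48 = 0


Let p(x) = x^3 - 28x + 48. By the rational root theorem (leading coefficient 1), any rational root is an integer divisor of 48: try ±1, ±2, ... in turn.
Test x = 1: value = 21 ≠ 0.
Test x = -1: value = 75 ≠ 0.
Test x = 2: value = 0 ✓, so (x - 2) is a factor.
Synthetic division by (x - 2): bring down 1; 1(2) + 0 = 2; 2(2) - 28 = -24; (-24)(2) + 48 = 0 → quotient x^2 + 2x - 24, remainder 0.
Solve the quadratic x^2 + 2x - 24 = 0: discriminant = 2^2 - 4(1)(-24) = 4 + 96 = 100.
sqrt(100) = 10, so x = (-2 ± 10)/2: x = 4 or x = -6.

x = -6, x = 2, x = 4


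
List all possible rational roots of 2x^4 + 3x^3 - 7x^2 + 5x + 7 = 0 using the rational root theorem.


Rational root theorem: possible roots are ±p/q where:
  p divides the constant term (7): p ∈ {1, 7}
  q divides the leading coefficient (2): q ∈ {1, 2}

All possible rational roots: -7, -7/2, -1, -1/2, 1/2, 1, 7/2, 7

-7, -7/2, -1, -1/2, 1/2, 1, 7/2, 7


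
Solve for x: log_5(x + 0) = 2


Convert to exponential form: x + 0 = 5^2 = 25
x = 25 - 0 = 25
Check: log_5(25 + 0) = log_5(25) = log_5(25) = 2 ✓

x = 25


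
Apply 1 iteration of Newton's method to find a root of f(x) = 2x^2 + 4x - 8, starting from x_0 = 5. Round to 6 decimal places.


Newton's method: x_(n+1) = x_n - f(x_n)/f'(x_n)
f(x) = 2x^2 + 4x - 8
f'(x) = 4x + 4

Iteration 1:
  f(5.000000) = 62.000000
  f'(5.000000) = 24.000000
  x_1 = 5.000000 - (62.000000)/(24.000000) = 2.416667

x_1 = 2.416667


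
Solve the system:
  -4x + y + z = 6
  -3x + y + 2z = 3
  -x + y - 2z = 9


Using Cramer's rule. Expand each determinant along the first row.
D  = (-4)*[1*(-2) - 2*1] - 1*[(-3)*(-2) - 2*(-1)] + 1*[(-3)*1 - 1*(-1)]
  = (-4)*(-4) - 1*(8) + 1*(-2) = 6
Dx = 6*[1*(-2) - 2*1] - 1*[3*(-2) - 2*9] + 1*[3*1 - 1*9]
  = 6*(-4) - 1*(-24) + 1*(-6) = -6
Dy = (-4)*[3*(-2) - 2*9] - 6*[(-3)*(-2) - 2*(-1)] + 1*[(-3)*9 - 3*(-1)]
  = (-4)*(-24) - 6*(8) + 1*(-24) = 24
Dz = (-4)*[1*9 - 3*1] - 1*[(-3)*9 - 3*(-1)] + 6*[(-3)*1 - 1*(-1)]
  = (-4)*(6) - 1*(-24) + 6*(-2) = -12
x = Dx/D = -6/6 = -1, y = Dy/D = 24/6 = 4, z = Dz/D = -12/6 = -2
Check eq1: (-4)(-1) + (1)(4) + (1)(-2) = 6 = 6 ✓
Check eq2: (-3)(-1) + (1)(4) + (2)(-2) = 3 = 3 ✓
Check eq3: (-1)(-1) + (1)(4) + (-2)(-2) = 9 = 9 ✓

x = -1, y = 4, z = -2


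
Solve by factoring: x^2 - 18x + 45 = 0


We need two numbers that multiply to 45 and add to -18.
Those numbers are -15 and -3 (since (-15) * (-3) = 45 and (-15) + (-3) = -18).
So x^2 - 18x + 45 = (x - 15)(x - 3) = 0
Setting each factor to zero: x = 15 or x = 3

x = 3, x = 15


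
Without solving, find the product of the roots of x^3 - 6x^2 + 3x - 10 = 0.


By Vieta's formulas for x^3 + bx^2 + cx + d = 0:
  r1 + r2 + r3 = -b/a = 6
  r1*r2 + r1*r3 + r2*r3 = c/a = 3
  r1*r2*r3 = -d/a = 10


Product = 10


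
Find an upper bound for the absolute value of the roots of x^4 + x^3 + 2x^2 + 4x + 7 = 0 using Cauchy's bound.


Cauchy's bound: all roots r satisfy |r| <= 1 + max(|a_i/a_n|) for i = 0,...,n-1
where a_n is the leading coefficient.

Coefficients: [1, 1, 2, 4, 7]
Leading coefficient a_n = 1
Ratios |a_i/a_n|: 1, 2, 4, 7
Maximum ratio: 7
Cauchy's bound: |r| <= 1 + 7 = 8

Upper bound = 8


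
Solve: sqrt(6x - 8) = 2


Square both sides: 6x - 8 = 2^2 = 4
6x = 4 + 8 = 12
x = 2
Check: sqrt(6*2 - 8) = sqrt(4) = 2 ✓

x = 2


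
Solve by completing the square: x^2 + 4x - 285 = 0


Start: x^2 + 4x - 285 = 0
Move constant: x^2 + 4x = 285
Half of 4 is 2, squared is 4
Add 4 to both sides: x^2 + 4x + 4 = 289
(x + 2)^2 = 289
x + 2 = ±17
x = -2 + 17 = 15 or x = -2 - 17 = -19

x = -19, x = 15


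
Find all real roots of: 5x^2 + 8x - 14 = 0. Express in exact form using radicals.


Using the quadratic formula: x = (-b ± sqrt(b^2 - 4ac)) / (2a)
Here a = 5, b = 8, c = -14
Discriminant = b^2 - 4ac = 8^2 - 4(5)(-14) = 64 + 280 = 344
Since discriminant = 344 > 0, there are two real roots.
x = (-8 ± 2*sqrt(86)) / 10
Simplifying: x = (-4 ± sqrt(86)) / 5
Numerically: x ≈ 1.0547 or x ≈ -2.6547

x = (-4 + sqrt(86)) / 5 or x = (-4 - sqrt(86)) / 5


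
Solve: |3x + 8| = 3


An absolute value equation |expr| = 3 gives two cases:
Case 1: 3x + 8 = 3
  3x = -5, so x = -5/3
Case 2: 3x + 8 = -3
  3x = -11, so x = -11/3

x = -11/3, x = -5/3


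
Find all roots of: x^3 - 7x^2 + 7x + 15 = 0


Let p(x) = x^3 - 7x^2 + 7x + 15. By the rational root theorem (leading coefficient 1), any rational root is an integer divisor of 15: try ±1, ±2, ... in turn.
Test x = 1: value = 16 ≠ 0.
Test x = -1: value = 0 ✓, so (x + 1) is a factor.
Synthetic division by (x + 1): bring down 1; 1(-1) - 7 = -8; (-8)(-1) + 7 = 15; 15(-1) + 15 = 0 → quotient x^2 - 8x + 15, remainder 0.
Solve the quadratic x^2 - 8x + 15 = 0: discriminant = (-8)^2 - 4(1)(15) = 64 - 60 = 4.
sqrt(4) = 2, so x = (8 ± 2)/2: x = 5 or x = 3.
Collecting all roots found:

x = -1, x = 3, x = 5


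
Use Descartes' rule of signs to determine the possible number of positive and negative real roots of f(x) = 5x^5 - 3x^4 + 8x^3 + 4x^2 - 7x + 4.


Descartes' rule of signs:

For positive roots, count sign changes in f(x) = 5x^5 - 3x^4 + 8x^3 + 4x^2 - 7x + 4:
Signs of coefficients: +, -, +, +, -, +
Number of sign changes: 4
Possible positive real roots: 4, 2, 0

For negative roots, examine f(-x) = -5x^5 - 3x^4 - 8x^3 + 4x^2 + 7x + 4:
Signs of coefficients: -, -, -, +, +, +
Number of sign changes: 1
Possible negative real roots: 1

Positive roots: 4 or 2 or 0; Negative roots: 1


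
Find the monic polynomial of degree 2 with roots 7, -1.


A monic polynomial with roots 7, -1 is:
p(x) = (x - 7)(x + 1)
After multiplying by (x - 7): x - 7
After multiplying by (x + 1): x^2 - 6x - 7

x^2 - 6x - 7


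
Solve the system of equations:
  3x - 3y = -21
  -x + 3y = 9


Using Cramer's rule:
Determinant D = (3)(3) - (-1)(-3) = 9 - 3 = 6
Dx = (-21)(3) - (9)(-3) = -63 + 27 = -36
Dy = (3)(9) - (-1)(-21) = 27 - 21 = 6
x = Dx/D = -36/6 = -6
y = Dy/D = 6/6 = 1

x = -6, y = 1


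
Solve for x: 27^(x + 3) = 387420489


Express both sides with the same base.
387420489 = 27^6
Since the bases match, equate exponents: x + 3 = 6
So x = 6 - (3) = 3

x = 3


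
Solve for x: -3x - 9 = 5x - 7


Starting with: -3x - 9 = 5x - 7
Move all x terms to left: (-3 - 5)x = -7 + 9
Simplify: -8x = 2
Divide both sides by -8: x = -1/4

x = -1/4


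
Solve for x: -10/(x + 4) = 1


Multiply both sides by (x + 4): -10 = 1(x + 4)
Distribute: -10 = x + 4
x = -10 - 4 = -14
x = -14

x = -14


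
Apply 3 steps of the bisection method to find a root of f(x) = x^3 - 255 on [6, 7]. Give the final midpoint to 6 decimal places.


f(x) = x^3 - 255
f(6) = -39 < 0
f(7) = 88 > 0

Step 1: midpoint = (6.000000 + 7.000000)/2 = 6.500000
  f(6.500000) = 19.625000
  f(mid) > 0, so root is in [6.000000, 6.500000]

Step 2: midpoint = (6.000000 + 6.500000)/2 = 6.250000
  f(6.250000) = -10.859375
  f(mid) < 0, so root is in [6.250000, 6.500000]

Step 3: midpoint = (6.250000 + 6.500000)/2 = 6.375000
  f(6.375000) = 4.083984
  f(mid) > 0, so root is in [6.250000, 6.375000]

midpoint = 6.375000


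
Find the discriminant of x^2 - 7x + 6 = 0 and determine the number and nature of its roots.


For ax^2 + bx + c = 0, discriminant D = b^2 - 4ac
Here a = 1, b = -7, c = 6
D = (-7)^2 - 4(1)(6) = 49 - 24 = 25

D = 25 > 0 and is a perfect square (sqrt = 5)
The equation has 2 distinct real rational roots.

Discriminant = 25, 2 distinct real rational roots


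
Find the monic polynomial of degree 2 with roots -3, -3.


A monic polynomial with roots -3, -3 is:
p(x) = (x + 3)(x + 3)
After multiplying by (x + 3): x + 3
After multiplying by (x + 3): x^2 + 6x + 9

x^2 + 6x + 9


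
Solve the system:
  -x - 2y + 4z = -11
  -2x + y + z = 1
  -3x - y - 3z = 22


Using Cramer's rule. Expand each determinant along the first row.
D  = (-1)*[1*(-3) - 1*(-1)] - (-2)*[(-2)*(-3) - 1*(-3)] + 4*[(-2)*(-1) - 1*(-3)]
  = (-1)*(-2) - (-2)*(9) + 4*(5) = 40
Dx = (-11)*[1*(-3) - 1*(-1)] - (-2)*[1*(-3) - 1*22] + 4*[1*(-1) - 1*22]
  = (-11)*(-2) - (-2)*(-25) + 4*(-23) = -120
Dy = (-1)*[1*(-3) - 1*22] - (-11)*[(-2)*(-3) - 1*(-3)] + 4*[(-2)*22 - 1*(-3)]
  = (-1)*(-25) - (-11)*(9) + 4*(-41) = -40
Dz = (-1)*[1*22 - 1*(-1)] - (-2)*[(-2)*22 - 1*(-3)] + (-11)*[(-2)*(-1) - 1*(-3)]
  = (-1)*(23) - (-2)*(-41) + (-11)*(5) = -160
x = Dx/D = -120/40 = -3, y = Dy/D = -40/40 = -1, z = Dz/D = -160/40 = -4
Check eq1: (-1)(-3) + (-2)(-1) + (4)(-4) = -11 = -11 ✓
Check eq2: (-2)(-3) + (1)(-1) + (1)(-4) = 1 = 1 ✓
Check eq3: (-3)(-3) + (-1)(-1) + (-3)(-4) = 22 = 22 ✓

x = -3, y = -1, z = -4


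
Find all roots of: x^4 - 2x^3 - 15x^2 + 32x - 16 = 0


Let p(x) = x^4 - 2x^3 - 15x^2 + 32x - 16. By the rational root theorem (leading coefficient 1), any rational root is an integer divisor of 16: try ±1, ±2, ... in turn.
Test x = 1: value = 0 ✓, so (x - 1) is a factor.
Synthetic division by (x - 1): bring down 1; 1(1) - 2 = -1; (-1)(1) - 15 = -16; (-16)(1) + 32 = 16; 16(1) - 16 = 0 → quotient x^3 - x^2 - 16x + 16, remainder 0.
Continue with the quotient x^3 - x^2 - 16x + 16 (candidates must divide 16; re-test x = 1 first in case it repeats).
Test x = 1: value = 0 ✓, so (x - 1) is a factor.
Synthetic division by (x - 1): bring down 1; 1(1) - 1 = 0; 0(1) - 16 = -16; (-16)(1) + 16 = 0 → quotient x^2 - 16, remainder 0.
Solve the quadratic x^2 - 16 = 0: discriminant = 0^2 - 4(1)(-16) = 0 + 64 = 64.
sqrt(64) = 8, so x = (0 ± 8)/2: x = 4 or x = -4.
Collecting all roots found:

x = -4, x = 1 (multiplicity 2), x = 4


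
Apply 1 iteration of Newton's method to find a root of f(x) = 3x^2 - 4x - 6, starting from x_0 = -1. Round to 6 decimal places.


Newton's method: x_(n+1) = x_n - f(x_n)/f'(x_n)
f(x) = 3x^2 - 4x - 6
f'(x) = 6x - 4

Iteration 1:
  f(-1.000000) = 1.000000
  f'(-1.000000) = -10.000000
  x_1 = -1.000000 - (1.000000)/(-10.000000) = -0.900000

x_1 = -0.900000


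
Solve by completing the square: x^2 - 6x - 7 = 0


Start: x^2 - 6x - 7 = 0
Move constant: x^2 - 6x = 7
Half of -6 is -3, squared is 9
Add 9 to both sides: x^2 - 6x + 9 = 16
(x - 3)^2 = 16
x - 3 = ±4
x = 3 + 4 = 7 or x = 3 - 4 = -1

x = -1, x = 7


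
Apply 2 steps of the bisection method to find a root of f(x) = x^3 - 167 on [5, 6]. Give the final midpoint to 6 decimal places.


f(x) = x^3 - 167
f(5) = -42 < 0
f(6) = 49 > 0

Step 1: midpoint = (5.000000 + 6.000000)/2 = 5.500000
  f(5.500000) = -0.625000
  f(mid) < 0, so root is in [5.500000, 6.000000]

Step 2: midpoint = (5.500000 + 6.000000)/2 = 5.750000
  f(5.750000) = 23.109375
  f(mid) > 0, so root is in [5.500000, 5.750000]

midpoint = 5.750000


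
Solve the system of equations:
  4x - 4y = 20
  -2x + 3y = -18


Using Cramer's rule:
Determinant D = (4)(3) - (-2)(-4) = 12 - 8 = 4
Dx = (20)(3) - (-18)(-4) = 60 - 72 = -12
Dy = (4)(-18) - (-2)(20) = -72 + 40 = -32
x = Dx/D = -12/4 = -3
y = Dy/D = -32/4 = -8

x = -3, y = -8


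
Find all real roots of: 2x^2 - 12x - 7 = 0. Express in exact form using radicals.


Using the quadratic formula: x = (-b ± sqrt(b^2 - 4ac)) / (2a)
Here a = 2, b = -12, c = -7
Discriminant = b^2 - 4ac = (-12)^2 - 4(2)(-7) = 144 + 56 = 200
Since discriminant = 200 > 0, there are two real roots.
x = (12 ± 10*sqrt(2)) / 4
Simplifying: x = (6 ± 5*sqrt(2)) / 2
Numerically: x ≈ 6.5355 or x ≈ -0.5355

x = (6 + 5*sqrt(2)) / 2 or x = (6 - 5*sqrt(2)) / 2


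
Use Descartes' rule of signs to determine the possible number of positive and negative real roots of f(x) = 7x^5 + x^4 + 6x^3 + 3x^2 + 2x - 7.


Descartes' rule of signs:

For positive roots, count sign changes in f(x) = 7x^5 + x^4 + 6x^3 + 3x^2 + 2x - 7:
Signs of coefficients: +, +, +, +, +, -
Number of sign changes: 1
Possible positive real roots: 1

For negative roots, examine f(-x) = -7x^5 + x^4 - 6x^3 + 3x^2 - 2x - 7:
Signs of coefficients: -, +, -, +, -, -
Number of sign changes: 4
Possible negative real roots: 4, 2, 0

Positive roots: 1; Negative roots: 4 or 2 or 0


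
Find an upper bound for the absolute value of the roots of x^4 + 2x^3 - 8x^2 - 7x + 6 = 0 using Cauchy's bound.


Cauchy's bound: all roots r satisfy |r| <= 1 + max(|a_i/a_n|) for i = 0,...,n-1
where a_n is the leading coefficient.

Coefficients: [1, 2, -8, -7, 6]
Leading coefficient a_n = 1
Ratios |a_i/a_n|: 2, 8, 7, 6
Maximum ratio: 8
Cauchy's bound: |r| <= 1 + 8 = 9

Upper bound = 9


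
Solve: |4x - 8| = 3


An absolute value equation |expr| = 3 gives two cases:
Case 1: 4x - 8 = 3
  4x = 11, so x = 11/4
Case 2: 4x - 8 = -3
  4x = 5, so x = 5/4

x = 5/4, x = 11/4


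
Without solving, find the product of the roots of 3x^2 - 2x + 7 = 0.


By Vieta's formulas for ax^2 + bx + c = 0:
  Sum of roots = -b/a
  Product of roots = c/a

Here a = 3, b = -2, c = 7
Sum = -(-2)/3 = 2/3
Product = 7/3 = 7/3

Product = 7/3


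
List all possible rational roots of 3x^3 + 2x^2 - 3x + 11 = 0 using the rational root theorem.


Rational root theorem: possible roots are ±p/q where:
  p divides the constant term (11): p ∈ {1, 11}
  q divides the leading coefficient (3): q ∈ {1, 3}

All possible rational roots: -11, -11/3, -1, -1/3, 1/3, 1, 11/3, 11

-11, -11/3, -1, -1/3, 1/3, 1, 11/3, 11


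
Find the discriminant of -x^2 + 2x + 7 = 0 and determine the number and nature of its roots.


For ax^2 + bx + c = 0, discriminant D = b^2 - 4ac
Here a = -1, b = 2, c = 7
D = (2)^2 - 4(-1)(7) = 4 + 28 = 32

D = 32 > 0 but not a perfect square
The equation has 2 distinct real irrational roots.

Discriminant = 32, 2 distinct real irrational roots


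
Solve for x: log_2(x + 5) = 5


Convert to exponential form: x + 5 = 2^5 = 32
x = 32 - 5 = 27
Check: log_2(27 + 5) = log_2(32) = log_2(32) = 5 ✓

x = 27


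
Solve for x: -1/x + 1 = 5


Subtract 1 from both sides: -1/x = 4
Multiply both sides by x: -1 = 4 * x
Divide by 4: x = -1/4

x = -1/4


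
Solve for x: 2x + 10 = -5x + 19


Starting with: 2x + 10 = -5x + 19
Move all x terms to left: (2 + 5)x = 19 - 10
Simplify: 7x = 9
Divide both sides by 7: x = 9/7

x = 9/7


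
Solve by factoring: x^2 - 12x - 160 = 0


We need two numbers that multiply to -160 and add to -12.
Those numbers are -20 and 8 (since (-20) * 8 = -160 and (-20) + 8 = -12).
So x^2 - 12x - 160 = (x - 20)(x + 8) = 0
Setting each factor to zero: x = 20 or x = -8

x = -8, x = 20


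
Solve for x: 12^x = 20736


Express both sides with the same base.
20736 = 12^4
Since the bases match: x = 4

x = 4


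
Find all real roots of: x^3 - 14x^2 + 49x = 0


The constant term is 0, so x = 0 is a root. Factor out x:
  x(x^2 - 14x + 49) = 0
Solve the quadratic x^2 - 14x + 49 = 0: discriminant = (-14)^2 - 4(1)(49) = 196 - 196 = 0.
Discriminant = 0, so a double root: x = 14/2 = 7.

x = 0, x = 7 (multiplicity 2)


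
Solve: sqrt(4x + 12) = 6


Square both sides: 4x + 12 = 6^2 = 36
4x = 36 - 12 = 24
x = 6
Check: sqrt(4*6 + 12) = sqrt(36) = 6 ✓

x = 6


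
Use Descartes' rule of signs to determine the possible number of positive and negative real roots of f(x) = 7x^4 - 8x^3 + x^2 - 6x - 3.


Descartes' rule of signs:

For positive roots, count sign changes in f(x) = 7x^4 - 8x^3 + x^2 - 6x - 3:
Signs of coefficients: +, -, +, -, -
Number of sign changes: 3
Possible positive real roots: 3, 1

For negative roots, examine f(-x) = 7x^4 + 8x^3 + x^2 + 6x - 3:
Signs of coefficients: +, +, +, +, -
Number of sign changes: 1
Possible negative real roots: 1

Positive roots: 3 or 1; Negative roots: 1


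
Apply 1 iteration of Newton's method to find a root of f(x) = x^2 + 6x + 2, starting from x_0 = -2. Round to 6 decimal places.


Newton's method: x_(n+1) = x_n - f(x_n)/f'(x_n)
f(x) = x^2 + 6x + 2
f'(x) = 2x + 6

Iteration 1:
  f(-2.000000) = -6.000000
  f'(-2.000000) = 2.000000
  x_1 = -2.000000 - (-6.000000)/(2.000000) = 1.000000

x_1 = 1.000000


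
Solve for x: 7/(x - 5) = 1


Multiply both sides by (x - 5): 7 = 1(x - 5)
Distribute: 7 = x - 5
x = 7 + 5 = 12
x = 12

x = 12


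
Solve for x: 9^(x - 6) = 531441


Express both sides with the same base.
531441 = 9^6
Since the bases match, equate exponents: x - 6 = 6
So x = 6 - (-6) = 12

x = 12


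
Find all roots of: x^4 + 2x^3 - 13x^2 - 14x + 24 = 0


Let p(x) = x^4 + 2x^3 - 13x^2 - 14x + 24. By the rational root theorem (leading coefficient 1), any rational root is an integer divisor of 24: try ±1, ±2, ... in turn.
Test x = 1: value = 0 ✓, so (x - 1) is a factor.
Synthetic division by (x - 1): bring down 1; 1(1) + 2 = 3; 3(1) - 13 = -10; (-10)(1) - 14 = -24; (-24)(1) + 24 = 0 → quotient x^3 + 3x^2 - 10x - 24, remainder 0.
Continue with the quotient x^3 + 3x^2 - 10x - 24 (candidates must divide 24; re-test x = 1 first in case it repeats).
Test x = 1: value = -30 ≠ 0.
Test x = -1: value = -12 ≠ 0.
Test x = 2: value = -24 ≠ 0.
Test x = -2: value = 0 ✓, so (x + 2) is a factor.
Synthetic division by (x + 2): bring down 1; 1(-2) + 3 = 1; 1(-2) - 10 = -12; (-12)(-2) - 24 = 0 → quotient x^2 + x - 12, remainder 0.
Solve the quadratic x^2 + x - 12 = 0: discriminant = 1^2 - 4(1)(-12) = 1 + 48 = 49.
sqrt(49) = 7, so x = (-1 ± 7)/2: x = 3 or x = -4.
Collecting all roots found:

x = -4, x = -2, x = 1, x = 3


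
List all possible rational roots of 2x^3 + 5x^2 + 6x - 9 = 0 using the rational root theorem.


Rational root theorem: possible roots are ±p/q where:
  p divides the constant term (-9): p ∈ {1, 3, 9}
  q divides the leading coefficient (2): q ∈ {1, 2}

All possible rational roots: -9, -9/2, -3, -3/2, -1, -1/2, 1/2, 1, 3/2, 3, 9/2, 9

-9, -9/2, -3, -3/2, -1, -1/2, 1/2, 1, 3/2, 3, 9/2, 9
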